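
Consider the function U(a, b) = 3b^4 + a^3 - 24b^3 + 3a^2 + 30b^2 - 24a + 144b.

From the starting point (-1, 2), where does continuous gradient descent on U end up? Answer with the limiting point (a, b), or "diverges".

(2, -1)

U is separable, so gradient descent decouples: a follows -∂U/∂a, b follows -∂U/∂b.
∂U/∂a = 3(a - 2)(a + 4); at a=-1 this is -27, so a increases.
∂U/∂b = 12(b - 4)(b - 3)(b + 1); at b=2 this is 72, so b decreases.
a converges to its nearest critical value 2 (a local min of the a-part); b converges to -1. The iterate converges to (2, -1).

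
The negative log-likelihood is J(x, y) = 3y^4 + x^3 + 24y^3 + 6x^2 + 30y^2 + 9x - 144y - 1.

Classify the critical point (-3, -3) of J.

The mixed partial ∂²J/∂x∂y is 0, so the Hessian at any point is diag(J_xx, J_yy) = diag(6(x + 2), 12(3y^2 + 12y + 5)).
At (-3, -3): H = diag(-6, -48).
Both eigenvalues are negative, so H is negative definite: a local maximum.

local maximum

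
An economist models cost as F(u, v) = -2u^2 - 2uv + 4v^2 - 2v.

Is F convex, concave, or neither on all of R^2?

neither

F is quadratic, so its Hessian is the constant matrix H = [[-4, -2], [-2, 8]].
det(H) = -36, tr(H) = 4.
det(H) < 0, so H is indefinite: neither convex nor concave.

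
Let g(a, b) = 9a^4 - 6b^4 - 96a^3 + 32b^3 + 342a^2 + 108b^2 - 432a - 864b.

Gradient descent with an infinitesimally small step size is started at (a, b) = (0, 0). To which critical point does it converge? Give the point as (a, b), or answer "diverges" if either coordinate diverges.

g is separable, so gradient descent decouples: a follows -∂g/∂a, b follows -∂g/∂b.
∂g/∂a = 36(a - 4)(a - 3)(a - 1); at a=0 this is -432, so a increases.
∂g/∂b = -24(b - 4)(b - 3)(b + 3); at b=0 this is -864, so b increases.
a converges to its nearest critical value 1 (a local min of the a-part); b converges to 3. The iterate converges to (1, 3).

(1, 3)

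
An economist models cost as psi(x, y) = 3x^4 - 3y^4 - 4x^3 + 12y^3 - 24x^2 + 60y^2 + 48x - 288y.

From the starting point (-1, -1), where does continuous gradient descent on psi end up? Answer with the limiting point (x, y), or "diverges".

(-2, 2)

psi is separable, so gradient descent decouples: x follows -∂psi/∂x, y follows -∂psi/∂y.
∂psi/∂x = 12(x - 2)(x - 1)(x + 2); at x=-1 this is 72, so x decreases.
∂psi/∂y = -12(y - 4)(y - 2)(y + 3); at y=-1 this is -360, so y increases.
x converges to its nearest critical value -2 (a local min of the x-part); y converges to 2. The iterate converges to (-2, 2).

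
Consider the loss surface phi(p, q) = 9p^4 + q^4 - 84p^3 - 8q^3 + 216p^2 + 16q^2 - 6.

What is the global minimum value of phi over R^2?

phi(p,q) separates as A(p) + B(q) − 6, so its minimum is min A + min B − 6.
A'(p) = 36p(p - 4)(p - 3) vanishes at p ∈ {0, 3, 4}; B'(q) = 4q(q - 4)(q - 2) vanishes at q ∈ {0, 2, 4}.
Local minima of A (where A''>0): A(0)=0, A(4)=384. Local minima of B: B(0)=0, B(4)=0.
So the global minimum of phi is A(0) + B(0) − 6 = 0 + 0 − 6 = -6, attained at (0, 0).

-6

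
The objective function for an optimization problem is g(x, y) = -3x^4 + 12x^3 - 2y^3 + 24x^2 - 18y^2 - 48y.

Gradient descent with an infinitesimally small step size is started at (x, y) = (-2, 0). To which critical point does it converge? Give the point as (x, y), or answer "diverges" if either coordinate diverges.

g is separable, so gradient descent decouples: x follows -∂g/∂x, y follows -∂g/∂y.
∂g/∂x = -12x(x - 4)(x + 1); at x=-2 this is 144, so x decreases.
∂g/∂y = -6(y + 2)(y + 4); at y=0 this is -48, so y increases.
The x-coordinate has no critical point in that direction and runs off to infinity.

diverges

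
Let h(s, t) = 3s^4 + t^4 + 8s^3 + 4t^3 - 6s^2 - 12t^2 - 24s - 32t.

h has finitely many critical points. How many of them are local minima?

4

h separates as a function of s plus a function of t, so ∇h=0 decouples.
∂h/∂s = 12(s - 1)(s + 1)(s + 2) = 0 at s ∈ {-2, -1, 1}; ∂h/∂t = 4(t - 2)(t + 1)(t + 4) = 0 at t ∈ {-4, -1, 2}.
The Hessian is diagonal: diag(h_ss, h_tt). Second derivatives: h_ss(-2)=36, h_ss(-1)=-24, h_ss(1)=72; h_tt(-4)=72, h_tt(-1)=-36, h_tt(2)=72.
Local minima occur where both diagonal entries positive: (-2, -4), (-2, 2), (1, -4), (1, 2). Count: 4.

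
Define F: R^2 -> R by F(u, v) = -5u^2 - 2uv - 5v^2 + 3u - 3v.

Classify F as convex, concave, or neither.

concave

F is quadratic, so its Hessian is the constant matrix H = [[-10, -2], [-2, -10]].
det(H) = 96, tr(H) = -20.
det(H) > 0 and tr(H) < 0, so H is negative definite everywhere: concave.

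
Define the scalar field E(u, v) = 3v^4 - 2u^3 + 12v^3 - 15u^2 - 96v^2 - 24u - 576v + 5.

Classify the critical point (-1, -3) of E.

local maximum

The mixed partial ∂²E/∂u∂v is 0, so the Hessian at any point is diag(E_uu, E_vv) = diag(-6(2u + 5), 12(3v^2 + 6v - 16)).
At (-1, -3): H = diag(-18, -84).
Both eigenvalues are negative, so H is negative definite: a local maximum.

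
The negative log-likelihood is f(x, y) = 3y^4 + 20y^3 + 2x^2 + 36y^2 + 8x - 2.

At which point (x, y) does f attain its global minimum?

f(x,y) separates as P(x) + Q(y) − 2, so its minimum is min P + min Q − 2.
P'(x) = 4x + 8 vanishes at x ∈ {-2}; Q'(y) = 12y(y + 2)(y + 3) vanishes at y ∈ {-3, -2, 0}.
Local minima of P (where P''>0): P(-2)=-8. Local minima of Q: Q(-3)=27, Q(0)=0.
So the global minimum of f is P(-2) + Q(0) − 2 = -8 + 0 − 2 = -10, attained at (-2, 0).

(-2, 0)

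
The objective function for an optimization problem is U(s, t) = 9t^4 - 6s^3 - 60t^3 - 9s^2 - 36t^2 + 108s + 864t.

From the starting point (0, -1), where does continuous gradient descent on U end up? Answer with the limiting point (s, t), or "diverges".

(-3, -2)

U is separable, so gradient descent decouples: s follows -∂U/∂s, t follows -∂U/∂t.
∂U/∂s = -18(s - 2)(s + 3); at s=0 this is 108, so s decreases.
∂U/∂t = 36(t - 4)(t - 3)(t + 2); at t=-1 this is 720, so t decreases.
s converges to its nearest critical value -3 (a local min of the s-part); t converges to -2. The iterate converges to (-3, -2).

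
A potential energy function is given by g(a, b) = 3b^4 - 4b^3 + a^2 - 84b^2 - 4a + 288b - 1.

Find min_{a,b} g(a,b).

-1477

g(a,b) separates as P(a) + Q(b) − 1, so its minimum is min P + min Q − 1.
P'(a) = 2a - 4 vanishes at a ∈ {2}; Q'(b) = 12(b - 3)(b - 2)(b + 4) vanishes at b ∈ {-4, 2, 3}.
Local minima of P (where P''>0): P(2)=-4. Local minima of Q: Q(-4)=-1472, Q(3)=243.
So the global minimum of g is P(2) + Q(-4) − 1 = -4 − 1472 − 1 = -1477, attained at (2, -4).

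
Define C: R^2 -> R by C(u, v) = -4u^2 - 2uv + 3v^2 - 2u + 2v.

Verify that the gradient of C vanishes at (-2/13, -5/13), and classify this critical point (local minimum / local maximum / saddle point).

saddle point

∇C = (-8u - 2v - 2, -2u + 6v + 2); substituting (-2/13, -5/13) gives ∇C = (0, 0), so (-2/13, -5/13) is indeed a critical point.
The Hessian of C is constant: H = [[-8, -2], [-2, 6]].
det(H) = (-8)·6 − (-2)² = -52.
Since det(H) < 0, H is indefinite and the critical point is a saddle point.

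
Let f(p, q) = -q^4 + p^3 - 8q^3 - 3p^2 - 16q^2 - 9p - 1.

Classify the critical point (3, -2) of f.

local minimum

The mixed partial ∂²f/∂p∂q is 0, so the Hessian at any point is diag(f_pp, f_qq) = diag(6(p - 1), -4(3q^2 + 12q + 8)).
At (3, -2): H = diag(12, 16).
Both eigenvalues are positive, so H is positive definite: a local minimum.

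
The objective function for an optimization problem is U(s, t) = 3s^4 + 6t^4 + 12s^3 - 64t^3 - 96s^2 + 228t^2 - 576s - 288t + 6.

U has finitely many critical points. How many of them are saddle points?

U separates as a function of s plus a function of t, so ∇U=0 decouples.
∂U/∂s = 12(s - 4)(s + 3)(s + 4) = 0 at s ∈ {-4, -3, 4}; ∂U/∂t = 24(t - 4)(t - 3)(t - 1) = 0 at t ∈ {1, 3, 4}.
The Hessian is diagonal: diag(U_ss, U_tt). Second derivatives: U_ss(-4)=96, U_ss(-3)=-84, U_ss(4)=672; U_tt(1)=144, U_tt(3)=-48, U_tt(4)=72.
Saddle points occur where the two diagonal entries have opposite signs: (-4, 3), (-3, 1), (-3, 4), (4, 3). Count: 4.

4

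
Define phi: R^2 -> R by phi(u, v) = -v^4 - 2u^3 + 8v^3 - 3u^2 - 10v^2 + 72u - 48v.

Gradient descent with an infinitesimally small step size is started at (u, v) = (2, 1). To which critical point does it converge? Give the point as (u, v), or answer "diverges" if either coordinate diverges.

phi is separable, so gradient descent decouples: u follows -∂phi/∂u, v follows -∂phi/∂v.
∂phi/∂u = -6(u - 3)(u + 4); at u=2 this is 36, so u decreases.
∂phi/∂v = -4(v - 4)(v - 3)(v + 1); at v=1 this is -48, so v increases.
u converges to its nearest critical value -4 (a local min of the u-part); v converges to 3. The iterate converges to (-4, 3).

(-4, 3)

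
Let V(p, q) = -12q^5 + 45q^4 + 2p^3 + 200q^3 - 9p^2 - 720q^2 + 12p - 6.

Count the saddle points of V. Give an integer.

V separates as a function of p plus a function of q, so ∇V=0 decouples.
∂V/∂p = 6(p - 2)(p - 1) = 0 at p ∈ {1, 2}; ∂V/∂q = -60q(q - 4)(q - 2)(q + 3) = 0 at q ∈ {-3, 0, 2, 4}.
The Hessian is diagonal: diag(V_pp, V_qq). Second derivatives: V_pp(1)=-6, V_pp(2)=6; V_qq(-3)=6300, V_qq(0)=-1440, V_qq(2)=1200, V_qq(4)=-3360.
Saddle points occur where the two diagonal entries have opposite signs: (1, -3), (1, 2), (2, 0), (2, 4). Count: 4.

4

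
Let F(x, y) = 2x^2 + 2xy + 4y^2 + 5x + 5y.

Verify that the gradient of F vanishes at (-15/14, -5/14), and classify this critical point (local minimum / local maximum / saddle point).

∇F = (4x + 2y + 5, 2x + 8y + 5); substituting (-15/14, -5/14) gives ∇F = (0, 0), so (-15/14, -5/14) is indeed a critical point.
The Hessian of F is constant: H = [[4, 2], [2, 8]].
det(H) = 4·8 − 2² = 28.
det(H) > 0 and tr(H) = 12 > 0, so H is positive definite and the point is a local minimum.

local minimum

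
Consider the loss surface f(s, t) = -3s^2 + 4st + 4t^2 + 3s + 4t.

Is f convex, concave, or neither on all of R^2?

f is quadratic, so its Hessian is the constant matrix H = [[-6, 4], [4, 8]].
det(H) = -64, tr(H) = 2.
det(H) < 0, so H is indefinite: neither convex nor concave.

neither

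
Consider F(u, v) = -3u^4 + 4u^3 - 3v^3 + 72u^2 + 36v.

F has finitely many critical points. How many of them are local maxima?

F separates as a function of u plus a function of v, so ∇F=0 decouples.
∂F/∂u = -12u(u - 4)(u + 3) = 0 at u ∈ {-3, 0, 4}; ∂F/∂v = -9(v - 2)(v + 2) = 0 at v ∈ {-2, 2}.
The Hessian is diagonal: diag(F_uu, F_vv). Second derivatives: F_uu(-3)=-252, F_uu(0)=144, F_uu(4)=-336; F_vv(-2)=36, F_vv(2)=-36.
Local maxima occur where both diagonal entries negative: (-3, 2), (4, 2). Count: 2.

2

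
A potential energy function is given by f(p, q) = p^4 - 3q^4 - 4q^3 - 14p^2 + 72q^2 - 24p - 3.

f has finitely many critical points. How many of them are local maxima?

2

f separates as a function of p plus a function of q, so ∇f=0 decouples.
∂f/∂p = 4(p - 3)(p + 1)(p + 2) = 0 at p ∈ {-2, -1, 3}; ∂f/∂q = -12q(q - 3)(q + 4) = 0 at q ∈ {-4, 0, 3}.
The Hessian is diagonal: diag(f_pp, f_qq). Second derivatives: f_pp(-2)=20, f_pp(-1)=-16, f_pp(3)=80; f_qq(-4)=-336, f_qq(0)=144, f_qq(3)=-252.
Local maxima occur where both diagonal entries negative: (-1, -4), (-1, 3). Count: 2.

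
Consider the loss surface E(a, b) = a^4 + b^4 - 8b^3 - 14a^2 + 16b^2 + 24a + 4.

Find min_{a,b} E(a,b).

-113

E(a,b) separates as P(a) + Q(b) + 4, so its minimum is min P + min Q + 4.
P'(a) = 4(a - 2)(a - 1)(a + 3) vanishes at a ∈ {-3, 1, 2}; Q'(b) = 4b(b - 4)(b - 2) vanishes at b ∈ {0, 2, 4}.
Local minima of P (where P''>0): P(-3)=-117, P(2)=8. Local minima of Q: Q(0)=0, Q(4)=0.
So the global minimum of E is P(-3) + Q(0) + 4 = -117 + 0 + 4 = -113, attained at (-3, 0).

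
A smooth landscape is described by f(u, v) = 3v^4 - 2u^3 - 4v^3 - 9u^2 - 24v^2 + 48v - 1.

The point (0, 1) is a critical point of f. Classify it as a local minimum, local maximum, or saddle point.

The mixed partial ∂²f/∂u∂v is 0, so the Hessian at any point is diag(f_uu, f_vv) = diag(-6(2u + 3), 12(3v^2 - 2v - 4)).
At (0, 1): H = diag(-18, -36).
Both eigenvalues are negative, so H is negative definite: a local maximum.

local maximum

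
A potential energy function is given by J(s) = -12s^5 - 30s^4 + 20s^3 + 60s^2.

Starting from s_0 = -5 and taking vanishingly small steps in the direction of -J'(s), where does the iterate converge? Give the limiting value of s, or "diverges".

-2

J'(s) = -60s(s - 1)(s + 1)(s + 2), so J'(-5) = -21600.
Gradient descent moves in the -J' direction, i.e. s is increasing.
The nearest critical point in that direction is s = -2, where J'' = 360 > 0 (a local minimum). The iterate converges there.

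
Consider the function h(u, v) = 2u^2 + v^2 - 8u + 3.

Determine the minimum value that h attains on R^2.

-5

h(u,v) separates as P(u) + Q(v) + 3, so its minimum is min P + min Q + 3.
P'(u) = 4u - 8 vanishes at u ∈ {2}; Q'(v) = 2v vanishes at v ∈ {0}.
Local minima of P (where P''>0): P(2)=-8. Local minima of Q: Q(0)=0.
So the global minimum of h is P(2) + Q(0) + 3 = -8 + 0 + 3 = -5, attained at (2, 0).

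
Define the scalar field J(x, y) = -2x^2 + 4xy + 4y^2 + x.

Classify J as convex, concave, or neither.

J is quadratic, so its Hessian is the constant matrix H = [[-4, 4], [4, 8]].
det(H) = -48, tr(H) = 4.
det(H) < 0, so H is indefinite: neither convex nor concave.

neither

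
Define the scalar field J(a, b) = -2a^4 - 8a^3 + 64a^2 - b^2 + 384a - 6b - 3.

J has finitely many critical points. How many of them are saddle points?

1

J separates as a function of a plus a function of b, so ∇J=0 decouples.
∂J/∂a = -8(a - 4)(a + 3)(a + 4) = 0 at a ∈ {-4, -3, 4}; ∂J/∂b = -2(b + 3) = 0 at b ∈ {-3}.
The Hessian is diagonal: diag(J_aa, J_bb). Second derivatives: J_aa(-4)=-64, J_aa(-3)=56, J_aa(4)=-448; J_bb(-3)=-2.
Saddle points occur where the two diagonal entries have opposite signs: (-3, -3). Count: 1.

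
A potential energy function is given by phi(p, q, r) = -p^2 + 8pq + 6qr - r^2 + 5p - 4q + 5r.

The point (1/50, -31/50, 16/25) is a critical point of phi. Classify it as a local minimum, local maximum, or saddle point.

The Hessian is constant: H = [[-2, 8, 0], [8, 0, 6], [0, 6, -2]].
Leading principal minors: Δ₁ = -2, Δ₂ = -64, Δ₃ = 200.
The minors fit neither the all-positive nor the alternating-sign pattern, so H is indefinite: a saddle point.

saddle point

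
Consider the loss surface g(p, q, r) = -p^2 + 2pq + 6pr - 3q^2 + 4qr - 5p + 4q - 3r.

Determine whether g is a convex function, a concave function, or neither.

g is quadratic, so its Hessian is the constant matrix H = [[-2, 2, 6], [2, -6, 4], [6, 4, 0]].
Leading principal minors: -2, 8, 344.
Neither pattern holds ⇒ H is indefinite ⇒ neither convex nor concave.

neither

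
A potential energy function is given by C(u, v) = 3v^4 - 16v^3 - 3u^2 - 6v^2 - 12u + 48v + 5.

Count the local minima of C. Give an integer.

0

C separates as a function of u plus a function of v, so ∇C=0 decouples.
∂C/∂u = -6(u + 2) = 0 at u ∈ {-2}; ∂C/∂v = 12(v - 4)(v - 1)(v + 1) = 0 at v ∈ {-1, 1, 4}.
The Hessian is diagonal: diag(C_uu, C_vv). Second derivatives: C_uu(-2)=-6; C_vv(-1)=120, C_vv(1)=-72, C_vv(4)=180.
Local minima occur where both diagonal entries positive: none. Count: 0.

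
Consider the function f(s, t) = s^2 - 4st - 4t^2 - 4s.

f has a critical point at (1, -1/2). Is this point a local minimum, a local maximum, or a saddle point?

The Hessian of f is constant: H = [[2, -4], [-4, -8]].
det(H) = 2·(-8) − (-4)² = -32.
Since det(H) < 0, H is indefinite and the critical point is a saddle point.

saddle point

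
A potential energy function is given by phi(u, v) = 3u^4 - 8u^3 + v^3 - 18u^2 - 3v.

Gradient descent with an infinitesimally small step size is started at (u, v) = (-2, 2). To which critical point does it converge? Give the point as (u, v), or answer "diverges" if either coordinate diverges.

(-1, 1)

phi is separable, so gradient descent decouples: u follows -∂phi/∂u, v follows -∂phi/∂v.
∂phi/∂u = 12u(u - 3)(u + 1); at u=-2 this is -120, so u increases.
∂phi/∂v = 3(v - 1)(v + 1); at v=2 this is 9, so v decreases.
u converges to its nearest critical value -1 (a local min of the u-part); v converges to 1. The iterate converges to (-1, 1).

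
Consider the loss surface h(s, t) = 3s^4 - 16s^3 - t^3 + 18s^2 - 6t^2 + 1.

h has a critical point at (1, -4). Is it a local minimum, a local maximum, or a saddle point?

saddle point

The mixed partial ∂²h/∂s∂t is 0, so the Hessian at any point is diag(h_ss, h_tt) = diag(12(3s^2 - 8s + 3), -6(t + 2)).
At (1, -4): H = diag(-24, 12).
The eigenvalues have opposite signs, so H is indefinite: a saddle point.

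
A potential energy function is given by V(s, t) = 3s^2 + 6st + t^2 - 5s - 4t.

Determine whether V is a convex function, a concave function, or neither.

neither

V is quadratic, so its Hessian is the constant matrix H = [[6, 6], [6, 2]].
det(H) = -24, tr(H) = 8.
det(H) < 0, so H is indefinite: neither convex nor concave.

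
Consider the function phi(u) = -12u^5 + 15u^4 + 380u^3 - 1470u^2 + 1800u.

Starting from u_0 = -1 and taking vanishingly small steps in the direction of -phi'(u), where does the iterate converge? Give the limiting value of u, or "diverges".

phi'(u) = -60(u - 3)(u - 2)(u - 1)(u + 5), so phi'(-1) = 5760.
Gradient descent moves in the -phi' direction, i.e. u is decreasing.
The nearest critical point in that direction is u = -5, where phi'' = 20160 > 0 (a local minimum). The iterate converges there.

-5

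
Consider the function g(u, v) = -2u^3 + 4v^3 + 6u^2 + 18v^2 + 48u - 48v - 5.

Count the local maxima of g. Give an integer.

g separates as a function of u plus a function of v, so ∇g=0 decouples.
∂g/∂u = -6(u - 4)(u + 2) = 0 at u ∈ {-2, 4}; ∂g/∂v = 12(v - 1)(v + 4) = 0 at v ∈ {-4, 1}.
The Hessian is diagonal: diag(g_uu, g_vv). Second derivatives: g_uu(-2)=36, g_uu(4)=-36; g_vv(-4)=-60, g_vv(1)=60.
Local maxima occur where both diagonal entries negative: (4, -4). Count: 1.

1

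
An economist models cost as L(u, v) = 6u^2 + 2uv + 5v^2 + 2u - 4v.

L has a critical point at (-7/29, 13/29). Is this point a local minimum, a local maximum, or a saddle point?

The Hessian of L is constant: H = [[12, 2], [2, 10]].
det(H) = 12·10 − 2² = 116.
det(H) > 0 and tr(H) = 22 > 0, so H is positive definite and the point is a local minimum.

local minimum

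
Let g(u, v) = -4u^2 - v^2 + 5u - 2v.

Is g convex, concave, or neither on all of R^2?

concave

g is quadratic, so its Hessian is the constant matrix H = [[-8, 0], [0, -2]].
det(H) = 16, tr(H) = -10.
det(H) > 0 and tr(H) < 0, so H is negative definite everywhere: concave.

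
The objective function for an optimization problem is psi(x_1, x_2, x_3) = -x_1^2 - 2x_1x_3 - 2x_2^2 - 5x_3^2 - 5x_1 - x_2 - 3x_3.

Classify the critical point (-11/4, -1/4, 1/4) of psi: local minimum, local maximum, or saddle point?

The Hessian is constant: H = [[-2, 0, -2], [0, -4, 0], [-2, 0, -10]].
Leading principal minors: Δ₁ = -2, Δ₂ = 8, Δ₃ = -64.
The minors alternate sign starting negative (−, +, −), so H is negative definite: a local maximum.

local maximum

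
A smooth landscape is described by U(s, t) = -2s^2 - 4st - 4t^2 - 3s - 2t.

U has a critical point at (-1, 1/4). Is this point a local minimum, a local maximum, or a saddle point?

local maximum

The Hessian of U is constant: H = [[-4, -4], [-4, -8]].
det(H) = (-4)·(-8) − (-4)² = 16.
det(H) > 0 and tr(H) = -12 < 0, so H is negative definite and the point is a local maximum.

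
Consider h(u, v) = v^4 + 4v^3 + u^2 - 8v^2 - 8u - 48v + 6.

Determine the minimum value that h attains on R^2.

h(u,v) separates as P(u) + Q(v) + 6, so its minimum is min P + min Q + 6.
P'(u) = 2u - 8 vanishes at u ∈ {4}; Q'(v) = 4(v - 2)(v + 2)(v + 3) vanishes at v ∈ {-3, -2, 2}.
Local minima of P (where P''>0): P(4)=-16. Local minima of Q: Q(-3)=45, Q(2)=-80.
So the global minimum of h is P(4) + Q(2) + 6 = -16 − 80 + 6 = -90, attained at (4, 2).

-90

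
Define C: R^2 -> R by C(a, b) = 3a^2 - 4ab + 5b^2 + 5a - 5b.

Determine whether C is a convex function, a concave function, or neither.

C is quadratic, so its Hessian is the constant matrix H = [[6, -4], [-4, 10]].
det(H) = 44, tr(H) = 16.
det(H) > 0 and tr(H) > 0, so H is positive definite everywhere: convex.

convex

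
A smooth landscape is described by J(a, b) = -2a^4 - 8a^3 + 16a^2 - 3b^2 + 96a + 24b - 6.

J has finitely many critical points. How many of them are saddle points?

J separates as a function of a plus a function of b, so ∇J=0 decouples.
∂J/∂a = -8(a - 2)(a + 2)(a + 3) = 0 at a ∈ {-3, -2, 2}; ∂J/∂b = -6(b - 4) = 0 at b ∈ {4}.
The Hessian is diagonal: diag(J_aa, J_bb). Second derivatives: J_aa(-3)=-40, J_aa(-2)=32, J_aa(2)=-160; J_bb(4)=-6.
Saddle points occur where the two diagonal entries have opposite signs: (-2, 4). Count: 1.

1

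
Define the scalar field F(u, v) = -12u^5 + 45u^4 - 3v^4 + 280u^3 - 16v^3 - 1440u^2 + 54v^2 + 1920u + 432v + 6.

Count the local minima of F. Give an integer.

2

F separates as a function of u plus a function of v, so ∇F=0 decouples.
∂F/∂u = -60(u - 4)(u - 2)(u - 1)(u + 4) = 0 at u ∈ {-4, 1, 2, 4}; ∂F/∂v = -12(v - 3)(v + 3)(v + 4) = 0 at v ∈ {-4, -3, 3}.
The Hessian is diagonal: diag(F_uu, F_vv). Second derivatives: F_uu(-4)=14400, F_uu(1)=-900, F_uu(2)=720, F_uu(4)=-2880; F_vv(-4)=-84, F_vv(-3)=72, F_vv(3)=-504.
Local minima occur where both diagonal entries positive: (-4, -3), (2, -3). Count: 2.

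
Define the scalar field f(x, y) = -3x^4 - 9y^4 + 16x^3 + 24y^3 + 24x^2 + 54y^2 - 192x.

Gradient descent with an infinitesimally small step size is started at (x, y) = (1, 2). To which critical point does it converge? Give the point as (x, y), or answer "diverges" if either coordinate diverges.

(2, 0)

f is separable, so gradient descent decouples: x follows -∂f/∂x, y follows -∂f/∂y.
∂f/∂x = -12(x - 4)(x - 2)(x + 2); at x=1 this is -108, so x increases.
∂f/∂y = -36y(y - 3)(y + 1); at y=2 this is 216, so y decreases.
x converges to its nearest critical value 2 (a local min of the x-part); y converges to 0. The iterate converges to (2, 0).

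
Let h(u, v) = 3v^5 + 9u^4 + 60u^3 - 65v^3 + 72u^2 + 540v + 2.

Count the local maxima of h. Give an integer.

h separates as a function of u plus a function of v, so ∇h=0 decouples.
∂h/∂u = 36u(u + 1)(u + 4) = 0 at u ∈ {-4, -1, 0}; ∂h/∂v = 15(v - 3)(v - 2)(v + 2)(v + 3) = 0 at v ∈ {-3, -2, 2, 3}.
The Hessian is diagonal: diag(h_uu, h_vv). Second derivatives: h_uu(-4)=432, h_uu(-1)=-108, h_uu(0)=144; h_vv(-3)=-450, h_vv(-2)=300, h_vv(2)=-300, h_vv(3)=450.
Local maxima occur where both diagonal entries negative: (-1, -3), (-1, 2). Count: 2.

2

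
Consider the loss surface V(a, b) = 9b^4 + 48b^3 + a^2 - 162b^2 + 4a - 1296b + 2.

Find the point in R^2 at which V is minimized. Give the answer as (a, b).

(-2, 3)

V(a,b) separates as P(a) + Q(b) + 2, so its minimum is min P + min Q + 2.
P'(a) = 2a + 4 vanishes at a ∈ {-2}; Q'(b) = 36(b - 3)(b + 3)(b + 4) vanishes at b ∈ {-4, -3, 3}.
Local minima of P (where P''>0): P(-2)=-4. Local minima of Q: Q(-4)=1824, Q(3)=-3321.
So the global minimum of V is P(-2) + Q(3) + 2 = -4 − 3321 + 2 = -3323, attained at (-2, 3).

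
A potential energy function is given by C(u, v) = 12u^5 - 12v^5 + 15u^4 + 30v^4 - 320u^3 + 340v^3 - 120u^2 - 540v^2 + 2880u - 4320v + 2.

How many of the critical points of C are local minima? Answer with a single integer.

C separates as a function of u plus a function of v, so ∇C=0 decouples.
∂C/∂u = 60(u - 3)(u - 2)(u + 2)(u + 4) = 0 at u ∈ {-4, -2, 2, 3}; ∂C/∂v = -60(v - 4)(v - 3)(v + 2)(v + 3) = 0 at v ∈ {-3, -2, 3, 4}.
The Hessian is diagonal: diag(C_uu, C_vv). Second derivatives: C_uu(-4)=-5040, C_uu(-2)=2400, C_uu(2)=-1440, C_uu(3)=2100; C_vv(-3)=2520, C_vv(-2)=-1800, C_vv(3)=1800, C_vv(4)=-2520.
Local minima occur where both diagonal entries positive: (-2, -3), (-2, 3), (3, -3), (3, 3). Count: 4.

4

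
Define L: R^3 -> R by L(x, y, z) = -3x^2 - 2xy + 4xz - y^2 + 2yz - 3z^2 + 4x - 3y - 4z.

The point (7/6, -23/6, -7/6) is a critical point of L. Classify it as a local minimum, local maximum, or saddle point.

The Hessian is constant: H = [[-6, -2, 4], [-2, -2, 2], [4, 2, -6]].
Leading principal minors: Δ₁ = -6, Δ₂ = 8, Δ₃ = -24.
The minors alternate sign starting negative (−, +, −), so H is negative definite: a local maximum.

local maximum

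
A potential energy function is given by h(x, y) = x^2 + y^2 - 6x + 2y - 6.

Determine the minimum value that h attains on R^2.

h(x,y) separates as P(x) + Q(y) − 6, so its minimum is min P + min Q − 6.
P'(x) = 2x - 6 vanishes at x ∈ {3}; Q'(y) = 2y + 2 vanishes at y ∈ {-1}.
Local minima of P (where P''>0): P(3)=-9. Local minima of Q: Q(-1)=-1.
So the global minimum of h is P(3) + Q(-1) − 6 = -9 − 1 − 6 = -16, attained at (3, -1).

-16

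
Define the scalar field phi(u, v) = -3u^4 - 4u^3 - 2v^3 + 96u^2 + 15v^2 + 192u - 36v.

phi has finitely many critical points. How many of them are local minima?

phi separates as a function of u plus a function of v, so ∇phi=0 decouples.
∂phi/∂u = -12(u - 4)(u + 1)(u + 4) = 0 at u ∈ {-4, -1, 4}; ∂phi/∂v = -6(v - 3)(v - 2) = 0 at v ∈ {2, 3}.
The Hessian is diagonal: diag(phi_uu, phi_vv). Second derivatives: phi_uu(-4)=-288, phi_uu(-1)=180, phi_uu(4)=-480; phi_vv(2)=6, phi_vv(3)=-6.
Local minima occur where both diagonal entries positive: (-1, 2). Count: 1.

1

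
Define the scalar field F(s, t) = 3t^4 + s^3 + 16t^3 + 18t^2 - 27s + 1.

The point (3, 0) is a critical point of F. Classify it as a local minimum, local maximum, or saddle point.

The mixed partial ∂²F/∂s∂t is 0, so the Hessian at any point is diag(F_ss, F_tt) = diag(6s, 12(3t^2 + 8t + 3)).
At (3, 0): H = diag(18, 36).
Both eigenvalues are positive, so H is positive definite: a local minimum.

local minimum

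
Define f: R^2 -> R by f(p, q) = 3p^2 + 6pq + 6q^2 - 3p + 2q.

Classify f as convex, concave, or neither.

convex

f is quadratic, so its Hessian is the constant matrix H = [[6, 6], [6, 12]].
det(H) = 36, tr(H) = 18.
det(H) > 0 and tr(H) > 0, so H is positive definite everywhere: convex.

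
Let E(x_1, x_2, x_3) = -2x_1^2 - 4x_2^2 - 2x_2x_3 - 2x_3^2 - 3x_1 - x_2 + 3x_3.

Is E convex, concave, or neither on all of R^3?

E is quadratic, so its Hessian is the constant matrix H = [[-4, 0, 0], [0, -8, -2], [0, -2, -4]].
Leading principal minors: -4, 32, -112.
Signs alternate −, +, − ⇒ H ≺ 0 ⇒ concave.

concave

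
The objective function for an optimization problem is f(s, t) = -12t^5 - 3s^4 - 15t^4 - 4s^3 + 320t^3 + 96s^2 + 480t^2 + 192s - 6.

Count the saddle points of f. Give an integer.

6

f separates as a function of s plus a function of t, so ∇f=0 decouples.
∂f/∂s = -12(s - 4)(s + 1)(s + 4) = 0 at s ∈ {-4, -1, 4}; ∂f/∂t = -60t(t - 4)(t + 1)(t + 4) = 0 at t ∈ {-4, -1, 0, 4}.
The Hessian is diagonal: diag(f_ss, f_tt). Second derivatives: f_ss(-4)=-288, f_ss(-1)=180, f_ss(4)=-480; f_tt(-4)=5760, f_tt(-1)=-900, f_tt(0)=960, f_tt(4)=-9600.
Saddle points occur where the two diagonal entries have opposite signs: (-4, -4), (-4, 0), (-1, -1), (-1, 4), (4, -4), (4, 0). Count: 6.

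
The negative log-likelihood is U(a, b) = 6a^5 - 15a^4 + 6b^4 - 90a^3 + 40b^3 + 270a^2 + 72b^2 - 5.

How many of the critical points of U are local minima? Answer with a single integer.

4

U separates as a function of a plus a function of b, so ∇U=0 decouples.
∂U/∂a = 30a(a - 3)(a - 2)(a + 3) = 0 at a ∈ {-3, 0, 2, 3}; ∂U/∂b = 24b(b + 2)(b + 3) = 0 at b ∈ {-3, -2, 0}.
The Hessian is diagonal: diag(U_aa, U_bb). Second derivatives: U_aa(-3)=-2700, U_aa(0)=540, U_aa(2)=-300, U_aa(3)=540; U_bb(-3)=72, U_bb(-2)=-48, U_bb(0)=144.
Local minima occur where both diagonal entries positive: (0, -3), (0, 0), (3, -3), (3, 0). Count: 4.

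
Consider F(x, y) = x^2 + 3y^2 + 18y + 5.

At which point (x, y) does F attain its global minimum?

F(x,y) separates as P(x) + Q(y) + 5, so its minimum is min P + min Q + 5.
P'(x) = 2x vanishes at x ∈ {0}; Q'(y) = 6y + 18 vanishes at y ∈ {-3}.
Local minima of P (where P''>0): P(0)=0. Local minima of Q: Q(-3)=-27.
So the global minimum of F is P(0) + Q(-3) + 5 = 0 − 27 + 5 = -22, attained at (0, -3).

(0, -3)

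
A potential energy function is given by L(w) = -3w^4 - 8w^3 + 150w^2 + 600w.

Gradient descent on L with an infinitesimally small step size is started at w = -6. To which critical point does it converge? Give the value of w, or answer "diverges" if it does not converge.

L'(w) = -12(w - 5)(w + 2)(w + 5), so L'(-6) = 528.
Gradient descent moves in the -L' direction, i.e. w is decreasing.
There is no critical point below w=-6, and L' keeps the same sign, so the iterate runs off to −∞.

diverges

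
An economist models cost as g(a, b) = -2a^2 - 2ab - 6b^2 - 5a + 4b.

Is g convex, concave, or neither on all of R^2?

concave

g is quadratic, so its Hessian is the constant matrix H = [[-4, -2], [-2, -12]].
det(H) = 44, tr(H) = -16.
det(H) > 0 and tr(H) < 0, so H is negative definite everywhere: concave.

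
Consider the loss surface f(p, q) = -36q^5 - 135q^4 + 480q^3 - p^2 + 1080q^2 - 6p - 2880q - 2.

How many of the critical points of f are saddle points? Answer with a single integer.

f separates as a function of p plus a function of q, so ∇f=0 decouples.
∂f/∂p = -2(p + 3) = 0 at p ∈ {-3}; ∂f/∂q = -180(q - 2)(q - 1)(q + 2)(q + 4) = 0 at q ∈ {-4, -2, 1, 2}.
The Hessian is diagonal: diag(f_pp, f_qq). Second derivatives: f_pp(-3)=-2; f_qq(-4)=10800, f_qq(-2)=-4320, f_qq(1)=2700, f_qq(2)=-4320.
Saddle points occur where the two diagonal entries have opposite signs: (-3, -4), (-3, 1). Count: 2.

2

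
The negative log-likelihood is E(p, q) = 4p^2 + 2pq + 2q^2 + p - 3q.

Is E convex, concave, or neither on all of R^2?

E is quadratic, so its Hessian is the constant matrix H = [[8, 2], [2, 4]].
det(H) = 28, tr(H) = 12.
det(H) > 0 and tr(H) > 0, so H is positive definite everywhere: convex.

convex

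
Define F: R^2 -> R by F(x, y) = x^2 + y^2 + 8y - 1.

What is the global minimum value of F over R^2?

-17

F(x,y) separates as P(x) + Q(y) − 1, so its minimum is min P + min Q − 1.
P'(x) = 2x vanishes at x ∈ {0}; Q'(y) = 2y + 8 vanishes at y ∈ {-4}.
Local minima of P (where P''>0): P(0)=0. Local minima of Q: Q(-4)=-16.
So the global minimum of F is P(0) + Q(-4) − 1 = 0 − 16 − 1 = -17, attained at (0, -4).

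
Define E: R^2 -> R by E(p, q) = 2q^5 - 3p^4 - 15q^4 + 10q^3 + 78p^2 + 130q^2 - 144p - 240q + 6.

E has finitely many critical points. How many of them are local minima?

E separates as a function of p plus a function of q, so ∇E=0 decouples.
∂E/∂p = -12(p - 3)(p - 1)(p + 4) = 0 at p ∈ {-4, 1, 3}; ∂E/∂q = 10(q - 4)(q - 3)(q - 1)(q + 2) = 0 at q ∈ {-2, 1, 3, 4}.
The Hessian is diagonal: diag(E_pp, E_qq). Second derivatives: E_pp(-4)=-420, E_pp(1)=120, E_pp(3)=-168; E_qq(-2)=-900, E_qq(1)=180, E_qq(3)=-100, E_qq(4)=180.
Local minima occur where both diagonal entries positive: (1, 1), (1, 4). Count: 2.

2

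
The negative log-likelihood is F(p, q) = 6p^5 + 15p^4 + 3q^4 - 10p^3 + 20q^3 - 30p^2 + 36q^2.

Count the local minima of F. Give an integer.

4

F separates as a function of p plus a function of q, so ∇F=0 decouples.
∂F/∂p = 30p(p - 1)(p + 1)(p + 2) = 0 at p ∈ {-2, -1, 0, 1}; ∂F/∂q = 12q(q + 2)(q + 3) = 0 at q ∈ {-3, -2, 0}.
The Hessian is diagonal: diag(F_pp, F_qq). Second derivatives: F_pp(-2)=-180, F_pp(-1)=60, F_pp(0)=-60, F_pp(1)=180; F_qq(-3)=36, F_qq(-2)=-24, F_qq(0)=72.
Local minima occur where both diagonal entries positive: (-1, -3), (-1, 0), (1, -3), (1, 0). Count: 4.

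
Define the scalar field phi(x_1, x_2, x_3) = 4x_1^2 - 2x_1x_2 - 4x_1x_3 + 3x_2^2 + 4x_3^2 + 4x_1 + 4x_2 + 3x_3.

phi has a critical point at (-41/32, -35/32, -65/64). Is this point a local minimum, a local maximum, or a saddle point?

The Hessian is constant: H = [[8, -2, -4], [-2, 6, 0], [-4, 0, 8]].
Leading principal minors: Δ₁ = 8, Δ₂ = 44, Δ₃ = 256.
All leading minors are positive, so H is positive definite: a local minimum.

local minimum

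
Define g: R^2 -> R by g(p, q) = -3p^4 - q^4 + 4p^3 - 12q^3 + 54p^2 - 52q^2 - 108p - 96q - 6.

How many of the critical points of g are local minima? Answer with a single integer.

g separates as a function of p plus a function of q, so ∇g=0 decouples.
∂g/∂p = -12(p - 3)(p - 1)(p + 3) = 0 at p ∈ {-3, 1, 3}; ∂g/∂q = -4(q + 2)(q + 3)(q + 4) = 0 at q ∈ {-4, -3, -2}.
The Hessian is diagonal: diag(g_pp, g_qq). Second derivatives: g_pp(-3)=-288, g_pp(1)=96, g_pp(3)=-144; g_qq(-4)=-8, g_qq(-3)=4, g_qq(-2)=-8.
Local minima occur where both diagonal entries positive: (1, -3). Count: 1.

1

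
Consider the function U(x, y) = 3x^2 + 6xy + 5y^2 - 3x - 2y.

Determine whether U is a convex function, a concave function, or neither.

convex

U is quadratic, so its Hessian is the constant matrix H = [[6, 6], [6, 10]].
det(H) = 24, tr(H) = 16.
det(H) > 0 and tr(H) > 0, so H is positive definite everywhere: convex.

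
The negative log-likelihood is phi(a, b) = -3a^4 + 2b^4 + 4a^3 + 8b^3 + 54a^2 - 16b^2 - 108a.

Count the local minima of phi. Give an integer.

2

phi separates as a function of a plus a function of b, so ∇phi=0 decouples.
∂phi/∂a = -12(a - 3)(a - 1)(a + 3) = 0 at a ∈ {-3, 1, 3}; ∂phi/∂b = 8b(b - 1)(b + 4) = 0 at b ∈ {-4, 0, 1}.
The Hessian is diagonal: diag(phi_aa, phi_bb). Second derivatives: phi_aa(-3)=-288, phi_aa(1)=96, phi_aa(3)=-144; phi_bb(-4)=160, phi_bb(0)=-32, phi_bb(1)=40.
Local minima occur where both diagonal entries positive: (1, -4), (1, 1). Count: 2.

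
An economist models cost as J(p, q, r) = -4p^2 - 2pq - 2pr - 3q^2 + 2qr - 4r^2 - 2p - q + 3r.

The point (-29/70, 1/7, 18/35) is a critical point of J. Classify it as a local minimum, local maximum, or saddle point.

local maximum

The Hessian is constant: H = [[-8, -2, -2], [-2, -6, 2], [-2, 2, -8]].
Leading principal minors: Δ₁ = -8, Δ₂ = 44, Δ₃ = -280.
The minors alternate sign starting negative (−, +, −), so H is negative definite: a local maximum.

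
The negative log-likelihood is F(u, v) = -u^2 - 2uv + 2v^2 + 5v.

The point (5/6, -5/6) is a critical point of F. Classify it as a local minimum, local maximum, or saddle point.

The Hessian of F is constant: H = [[-2, -2], [-2, 4]].
det(H) = (-2)·4 − (-2)² = -12.
Since det(H) < 0, H is indefinite and the critical point is a saddle point.

saddle point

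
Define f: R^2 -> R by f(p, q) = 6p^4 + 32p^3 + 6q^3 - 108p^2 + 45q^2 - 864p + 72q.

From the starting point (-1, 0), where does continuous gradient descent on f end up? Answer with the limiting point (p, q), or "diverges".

f is separable, so gradient descent decouples: p follows -∂f/∂p, q follows -∂f/∂q.
∂f/∂p = 24(p - 3)(p + 3)(p + 4); at p=-1 this is -576, so p increases.
∂f/∂q = 18(q + 1)(q + 4); at q=0 this is 72, so q decreases.
p converges to its nearest critical value 3 (a local min of the p-part); q converges to -1. The iterate converges to (3, -1).

(3, -1)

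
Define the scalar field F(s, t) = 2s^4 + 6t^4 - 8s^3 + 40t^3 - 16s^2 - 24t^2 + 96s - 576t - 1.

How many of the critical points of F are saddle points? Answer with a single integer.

4

F separates as a function of s plus a function of t, so ∇F=0 decouples.
∂F/∂s = 8(s - 3)(s - 2)(s + 2) = 0 at s ∈ {-2, 2, 3}; ∂F/∂t = 24(t - 2)(t + 3)(t + 4) = 0 at t ∈ {-4, -3, 2}.
The Hessian is diagonal: diag(F_ss, F_tt). Second derivatives: F_ss(-2)=160, F_ss(2)=-32, F_ss(3)=40; F_tt(-4)=144, F_tt(-3)=-120, F_tt(2)=720.
Saddle points occur where the two diagonal entries have opposite signs: (-2, -3), (2, -4), (2, 2), (3, -3). Count: 4.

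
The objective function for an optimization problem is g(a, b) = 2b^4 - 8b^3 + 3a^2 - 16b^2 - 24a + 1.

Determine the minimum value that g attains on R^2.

g(a,b) separates as P(a) + Q(b) + 1, so its minimum is min P + min Q + 1.
P'(a) = 6a - 24 vanishes at a ∈ {4}; Q'(b) = 8b(b - 4)(b + 1) vanishes at b ∈ {-1, 0, 4}.
Local minima of P (where P''>0): P(4)=-48. Local minima of Q: Q(-1)=-6, Q(4)=-256.
So the global minimum of g is P(4) + Q(4) + 1 = -48 − 256 + 1 = -303, attained at (4, 4).

-303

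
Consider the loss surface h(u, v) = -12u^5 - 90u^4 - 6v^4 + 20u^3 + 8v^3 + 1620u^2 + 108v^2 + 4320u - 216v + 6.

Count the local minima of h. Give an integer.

2

h separates as a function of u plus a function of v, so ∇h=0 decouples.
∂h/∂u = -60(u - 3)(u + 2)(u + 3)(u + 4) = 0 at u ∈ {-4, -3, -2, 3}; ∂h/∂v = -24(v - 3)(v - 1)(v + 3) = 0 at v ∈ {-3, 1, 3}.
The Hessian is diagonal: diag(h_uu, h_vv). Second derivatives: h_uu(-4)=840, h_uu(-3)=-360, h_uu(-2)=600, h_uu(3)=-12600; h_vv(-3)=-576, h_vv(1)=192, h_vv(3)=-288.
Local minima occur where both diagonal entries positive: (-4, 1), (-2, 1). Count: 2.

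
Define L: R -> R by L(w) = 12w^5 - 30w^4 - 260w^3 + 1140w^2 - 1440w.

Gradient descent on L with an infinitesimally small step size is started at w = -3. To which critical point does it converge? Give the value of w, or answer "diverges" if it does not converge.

1

L'(w) = 60(w - 3)(w - 2)(w - 1)(w + 4), so L'(-3) = -7200.
Gradient descent moves in the -L' direction, i.e. w is increasing.
The nearest critical point in that direction is w = 1, where L'' = 600 > 0 (a local minimum). The iterate converges there.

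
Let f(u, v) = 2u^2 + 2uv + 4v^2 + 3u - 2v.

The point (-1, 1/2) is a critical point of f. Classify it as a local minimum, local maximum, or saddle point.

The Hessian of f is constant: H = [[4, 2], [2, 8]].
det(H) = 4·8 − 2² = 28.
det(H) > 0 and tr(H) = 12 > 0, so H is positive definite and the point is a local minimum.

local minimum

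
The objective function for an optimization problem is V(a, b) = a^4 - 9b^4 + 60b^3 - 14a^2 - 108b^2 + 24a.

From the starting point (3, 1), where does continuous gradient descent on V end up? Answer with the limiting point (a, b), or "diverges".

(2, 2)

V is separable, so gradient descent decouples: a follows -∂V/∂a, b follows -∂V/∂b.
∂V/∂a = 4(a - 2)(a - 1)(a + 3); at a=3 this is 48, so a decreases.
∂V/∂b = -36b(b - 3)(b - 2); at b=1 this is -72, so b increases.
a converges to its nearest critical value 2 (a local min of the a-part); b converges to 2. The iterate converges to (2, 2).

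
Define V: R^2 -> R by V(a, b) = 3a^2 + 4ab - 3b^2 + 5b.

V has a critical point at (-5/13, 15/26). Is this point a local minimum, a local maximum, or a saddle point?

saddle point

The Hessian of V is constant: H = [[6, 4], [4, -6]].
det(H) = 6·(-6) − 4² = -52.
Since det(H) < 0, H is indefinite and the critical point is a saddle point.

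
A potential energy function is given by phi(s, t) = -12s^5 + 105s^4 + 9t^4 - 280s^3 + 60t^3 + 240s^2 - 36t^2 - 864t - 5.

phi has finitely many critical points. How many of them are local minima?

4

phi separates as a function of s plus a function of t, so ∇phi=0 decouples.
∂phi/∂s = -60s(s - 4)(s - 2)(s - 1) = 0 at s ∈ {0, 1, 2, 4}; ∂phi/∂t = 36(t - 2)(t + 3)(t + 4) = 0 at t ∈ {-4, -3, 2}.
The Hessian is diagonal: diag(phi_ss, phi_tt). Second derivatives: phi_ss(0)=480, phi_ss(1)=-180, phi_ss(2)=240, phi_ss(4)=-1440; phi_tt(-4)=216, phi_tt(-3)=-180, phi_tt(2)=1080.
Local minima occur where both diagonal entries positive: (0, -4), (0, 2), (2, -4), (2, 2). Count: 4.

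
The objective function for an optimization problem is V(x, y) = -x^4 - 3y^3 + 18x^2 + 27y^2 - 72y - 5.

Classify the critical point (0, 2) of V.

local minimum

The mixed partial ∂²V/∂x∂y is 0, so the Hessian at any point is diag(V_xx, V_yy) = diag(12(-x^2 + 3), 18(-y + 3)).
At (0, 2): H = diag(36, 18).
Both eigenvalues are positive, so H is positive definite: a local minimum.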